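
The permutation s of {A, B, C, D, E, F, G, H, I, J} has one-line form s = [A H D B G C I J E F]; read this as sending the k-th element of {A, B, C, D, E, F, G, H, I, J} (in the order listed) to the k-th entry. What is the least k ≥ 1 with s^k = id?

6

The disjoint-cycle form of s has cycle lengths 6, 3, 1.
Since disjoint cycles commute, ord(s) = lcm(6, 3) = 6.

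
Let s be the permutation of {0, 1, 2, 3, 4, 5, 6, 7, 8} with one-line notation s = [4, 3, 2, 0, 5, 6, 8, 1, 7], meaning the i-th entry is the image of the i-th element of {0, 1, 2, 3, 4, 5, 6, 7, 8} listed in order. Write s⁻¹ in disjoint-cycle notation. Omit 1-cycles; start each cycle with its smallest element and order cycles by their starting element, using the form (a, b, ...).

(0, 3, 1, 7, 8, 6, 5, 4)

First write s in disjoint cycles: (0, 4, 5, 6, 8, 7, 1, 3).
Reversing each cycle (and rotating so the smallest element leads) gives s⁻¹ = (0, 3, 1, 7, 8, 6, 5, 4).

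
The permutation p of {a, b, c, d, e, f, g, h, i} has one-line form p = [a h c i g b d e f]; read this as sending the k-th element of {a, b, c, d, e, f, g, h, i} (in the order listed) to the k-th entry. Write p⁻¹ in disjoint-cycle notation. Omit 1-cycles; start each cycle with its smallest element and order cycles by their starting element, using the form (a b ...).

(b f i d g e h)

First write p in disjoint cycles: (b h e g d i f).
Reversing each cycle (and rotating so the smallest element leads) gives p⁻¹ = (b f i d g e h).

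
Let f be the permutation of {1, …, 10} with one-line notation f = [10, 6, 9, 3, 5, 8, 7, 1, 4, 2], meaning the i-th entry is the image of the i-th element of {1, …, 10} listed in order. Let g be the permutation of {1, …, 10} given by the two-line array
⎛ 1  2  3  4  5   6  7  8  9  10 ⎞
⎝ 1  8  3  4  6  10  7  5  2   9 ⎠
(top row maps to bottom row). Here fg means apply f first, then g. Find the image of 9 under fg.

f(9) = 4, then g(4) = 4; composing gives (fg)(9) = 4.

4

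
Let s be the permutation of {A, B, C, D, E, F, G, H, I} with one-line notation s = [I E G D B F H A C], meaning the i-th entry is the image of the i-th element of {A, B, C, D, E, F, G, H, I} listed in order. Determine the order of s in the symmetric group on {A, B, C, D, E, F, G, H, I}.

Writing s as disjoint cycles, the cycle lengths are 5, 2, 1, 1.
Since disjoint cycles commute, ord(s) = lcm(5, 2) = 10.

10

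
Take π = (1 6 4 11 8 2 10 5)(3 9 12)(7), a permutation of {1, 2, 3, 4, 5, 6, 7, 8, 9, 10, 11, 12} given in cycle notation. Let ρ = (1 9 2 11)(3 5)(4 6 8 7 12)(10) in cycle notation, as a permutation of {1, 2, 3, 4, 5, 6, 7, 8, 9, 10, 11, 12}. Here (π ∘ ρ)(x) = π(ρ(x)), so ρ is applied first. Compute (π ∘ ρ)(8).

7

(π ∘ ρ)(8) = π(ρ(8)). ρ(8) = 7, then π(7) = 7. So (π ∘ ρ)(8) = 7.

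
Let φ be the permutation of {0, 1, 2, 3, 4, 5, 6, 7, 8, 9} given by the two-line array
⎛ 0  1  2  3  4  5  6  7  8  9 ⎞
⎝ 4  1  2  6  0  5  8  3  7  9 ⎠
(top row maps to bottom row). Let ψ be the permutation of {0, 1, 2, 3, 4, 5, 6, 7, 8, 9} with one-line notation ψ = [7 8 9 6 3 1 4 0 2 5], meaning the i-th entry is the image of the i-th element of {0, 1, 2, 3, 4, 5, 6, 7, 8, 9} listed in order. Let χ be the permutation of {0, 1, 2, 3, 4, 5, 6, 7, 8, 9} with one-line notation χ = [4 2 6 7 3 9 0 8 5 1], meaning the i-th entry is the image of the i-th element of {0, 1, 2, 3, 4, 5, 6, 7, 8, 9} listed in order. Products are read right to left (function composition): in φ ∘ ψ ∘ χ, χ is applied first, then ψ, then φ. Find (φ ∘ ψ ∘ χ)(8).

Chase 8: χ(8) = 5; ψ(5) = 1; φ(1) = 1. Hence (φ ∘ ψ ∘ χ)(8) = 1.

1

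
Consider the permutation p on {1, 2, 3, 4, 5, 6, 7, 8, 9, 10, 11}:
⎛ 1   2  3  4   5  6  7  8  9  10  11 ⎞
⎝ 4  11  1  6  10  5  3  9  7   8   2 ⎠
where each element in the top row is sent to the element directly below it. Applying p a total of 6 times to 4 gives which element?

7

Tracing 4 → 6 → … returns to 4 after 9 steps, so 4 lies in a 9-cycle (1 4 6 5 10 8 9 7 3).
Stepping 6 places around the cycle: 4 → 6 → 5 → 10 → 8 → 9 → 7.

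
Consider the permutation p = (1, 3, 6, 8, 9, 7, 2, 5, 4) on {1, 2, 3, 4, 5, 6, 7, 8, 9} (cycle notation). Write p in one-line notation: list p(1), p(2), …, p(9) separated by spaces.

3 5 6 1 4 8 2 9 7

Each element maps to the next entry in its cycle (wrapping to the front): 1→3, 2→5, 3→6, 4→1, 5→4, 6→8, 7→2, 8→9, 9→7.
So the one-line form is 3 5 6 1 4 8 2 9 7.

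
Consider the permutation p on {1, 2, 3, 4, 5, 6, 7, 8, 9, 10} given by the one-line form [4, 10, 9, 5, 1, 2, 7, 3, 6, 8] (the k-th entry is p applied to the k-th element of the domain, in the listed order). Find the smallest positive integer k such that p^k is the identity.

Writing p as disjoint cycles, the cycle lengths are 6, 3, 1.
The order is lcm(6, 3) = 6.

6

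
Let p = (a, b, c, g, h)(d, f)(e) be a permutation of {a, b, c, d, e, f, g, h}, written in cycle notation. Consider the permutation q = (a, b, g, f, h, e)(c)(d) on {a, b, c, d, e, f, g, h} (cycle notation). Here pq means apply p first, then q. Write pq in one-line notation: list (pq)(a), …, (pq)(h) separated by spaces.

g c f h a d e b

(pq)(x) = q(p(x)). Computing each image: q(p(a)) = q(b) = g, q(p(b)) = q(c) = c, q(p(c)) = q(g) = f, q(p(d)) = q(f) = h, q(p(e)) = q(e) = a, q(p(f)) = q(d) = d, q(p(g)) = q(h) = e, q(p(h)) = q(a) = b.
Hence pq = [g c f h a d e b].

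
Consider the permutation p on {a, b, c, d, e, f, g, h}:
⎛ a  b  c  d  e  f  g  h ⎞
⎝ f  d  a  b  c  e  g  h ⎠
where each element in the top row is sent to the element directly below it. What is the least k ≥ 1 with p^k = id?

4

The disjoint-cycle form of p has cycle lengths 4, 2, 1, 1.
Since disjoint cycles commute, ord(p) = lcm(4, 2) = 4.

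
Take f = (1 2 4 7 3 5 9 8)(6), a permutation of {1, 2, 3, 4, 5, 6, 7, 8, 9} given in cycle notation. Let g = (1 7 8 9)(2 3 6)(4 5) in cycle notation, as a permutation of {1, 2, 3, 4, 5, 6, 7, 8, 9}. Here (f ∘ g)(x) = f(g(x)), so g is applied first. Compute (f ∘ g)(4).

9

(f ∘ g)(4) = f(g(4)). g(4) = 5, then f(5) = 9. So (f ∘ g)(4) = 9.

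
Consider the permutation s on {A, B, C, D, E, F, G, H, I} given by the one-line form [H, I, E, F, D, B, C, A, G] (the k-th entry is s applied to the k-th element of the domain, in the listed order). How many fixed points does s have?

0

No element satisfies s(x) = x, so there are 0 fixed points.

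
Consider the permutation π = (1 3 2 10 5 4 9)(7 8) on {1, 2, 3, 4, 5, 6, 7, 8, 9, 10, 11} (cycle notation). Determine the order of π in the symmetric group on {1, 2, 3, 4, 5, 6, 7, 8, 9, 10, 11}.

14

The disjoint cycles have lengths 7, 2, 1, 1.
The order is lcm(7, 2) = 14.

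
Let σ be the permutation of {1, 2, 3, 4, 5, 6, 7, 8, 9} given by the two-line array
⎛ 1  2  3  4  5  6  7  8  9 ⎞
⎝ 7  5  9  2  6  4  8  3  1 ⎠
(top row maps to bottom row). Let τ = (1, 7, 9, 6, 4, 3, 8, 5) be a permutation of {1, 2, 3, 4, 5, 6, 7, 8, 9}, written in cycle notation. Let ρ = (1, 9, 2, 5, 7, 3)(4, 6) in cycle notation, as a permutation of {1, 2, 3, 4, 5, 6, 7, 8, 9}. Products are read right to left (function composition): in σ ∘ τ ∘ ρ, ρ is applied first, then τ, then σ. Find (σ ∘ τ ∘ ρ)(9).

5

(σ ∘ τ ∘ ρ)(9) = σ(τ(ρ(9))). ρ(9) = 2, then τ(2) = 2, then σ(2) = 5, so the result is 5.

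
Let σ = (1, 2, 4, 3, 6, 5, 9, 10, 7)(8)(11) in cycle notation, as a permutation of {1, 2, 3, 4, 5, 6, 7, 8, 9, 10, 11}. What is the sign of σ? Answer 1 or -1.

The cycle lengths are 9, 1, 1.
A cycle is odd iff its length is even; σ has 0 even-length cycles, so sgn(σ) = (−1)^0 and σ is even.

1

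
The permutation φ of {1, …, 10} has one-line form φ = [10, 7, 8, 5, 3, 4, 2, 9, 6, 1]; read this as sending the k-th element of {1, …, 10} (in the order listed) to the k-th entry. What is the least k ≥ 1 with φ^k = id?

6

Writing φ as disjoint cycles, the cycle lengths are 6, 2, 2.
Since disjoint cycles commute, ord(φ) = lcm(6, 2, 2) = 6.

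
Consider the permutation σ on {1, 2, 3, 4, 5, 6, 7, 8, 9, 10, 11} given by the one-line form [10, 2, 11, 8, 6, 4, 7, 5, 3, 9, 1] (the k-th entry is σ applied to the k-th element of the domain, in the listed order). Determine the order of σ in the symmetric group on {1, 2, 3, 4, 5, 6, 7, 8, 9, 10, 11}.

20

Writing σ as disjoint cycles, the cycle lengths are 5, 4, 1, 1.
Since disjoint cycles commute, ord(σ) = lcm(5, 4) = 20.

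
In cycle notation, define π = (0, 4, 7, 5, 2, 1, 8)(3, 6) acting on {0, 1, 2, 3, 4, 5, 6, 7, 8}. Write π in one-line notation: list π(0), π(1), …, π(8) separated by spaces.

Reading each image from the cycles: 0↦4, 1↦8, 2↦1, 3↦6, 4↦7, 5↦2, 6↦3, 7↦5, 8↦0.
Listing these in domain order gives 4 8 1 6 7 2 3 5 0.

4 8 1 6 7 2 3 5 0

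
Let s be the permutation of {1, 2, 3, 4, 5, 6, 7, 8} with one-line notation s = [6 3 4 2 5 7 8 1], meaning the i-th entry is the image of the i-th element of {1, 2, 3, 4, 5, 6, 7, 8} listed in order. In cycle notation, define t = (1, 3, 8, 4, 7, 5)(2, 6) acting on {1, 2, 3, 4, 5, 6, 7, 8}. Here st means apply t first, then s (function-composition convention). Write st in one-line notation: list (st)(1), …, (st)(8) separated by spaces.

(st)(x) = s(t(x)). Computing each image: s(t(1)) = s(3) = 4, s(t(2)) = s(6) = 7, s(t(3)) = s(8) = 1, s(t(4)) = s(7) = 8, s(t(5)) = s(1) = 6, s(t(6)) = s(2) = 3, s(t(7)) = s(5) = 5, s(t(8)) = s(4) = 2.
Hence st = [4 7 1 8 6 3 5 2].

4 7 1 8 6 3 5 2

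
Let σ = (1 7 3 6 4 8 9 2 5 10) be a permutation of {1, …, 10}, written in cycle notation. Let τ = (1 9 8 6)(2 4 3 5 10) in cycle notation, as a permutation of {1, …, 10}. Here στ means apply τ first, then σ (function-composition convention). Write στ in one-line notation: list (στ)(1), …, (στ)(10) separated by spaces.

2 8 10 6 1 7 3 4 9 5

For each element, apply τ then σ: 1 → 9 → 2; 2 → 4 → 8; 3 → 5 → 10; 4 → 3 → 6; 5 → 10 → 1; 6 → 1 → 7; 7 → 7 → 3; 8 → 6 → 4; 9 → 8 → 9; 10 → 2 → 5.
Collecting the images, στ = [2 8 10 6 1 7 3 4 9 5].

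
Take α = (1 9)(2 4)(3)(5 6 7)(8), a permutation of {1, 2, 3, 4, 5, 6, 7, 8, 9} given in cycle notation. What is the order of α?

The cycle type of α is (3, 2, 2, 1, 1).
The order of α is the least common multiple of its cycle lengths: lcm(3, 2, 2) = 6.

6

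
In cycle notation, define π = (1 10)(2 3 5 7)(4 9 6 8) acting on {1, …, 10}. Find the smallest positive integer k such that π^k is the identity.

The disjoint cycles have lengths 4, 4, 2.
The order is lcm(4, 4, 2) = 4.

4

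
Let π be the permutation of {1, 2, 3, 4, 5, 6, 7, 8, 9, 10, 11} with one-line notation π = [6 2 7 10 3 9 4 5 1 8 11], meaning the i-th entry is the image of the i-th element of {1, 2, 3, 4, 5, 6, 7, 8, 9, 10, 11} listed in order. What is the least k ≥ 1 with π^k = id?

Writing π as disjoint cycles, the cycle lengths are 6, 3, 1, 1.
The order of π is the least common multiple of its cycle lengths: lcm(6, 3) = 6.

6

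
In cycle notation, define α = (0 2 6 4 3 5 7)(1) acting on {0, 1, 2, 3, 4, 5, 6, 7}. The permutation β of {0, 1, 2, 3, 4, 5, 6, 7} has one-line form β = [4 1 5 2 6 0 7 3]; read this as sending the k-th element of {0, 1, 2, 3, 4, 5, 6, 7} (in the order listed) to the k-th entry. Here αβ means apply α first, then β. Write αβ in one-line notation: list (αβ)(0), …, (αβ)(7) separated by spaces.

(αβ)(x) = β(α(x)). Computing each image: β(α(0)) = β(2) = 5, β(α(1)) = β(1) = 1, β(α(2)) = β(6) = 7, β(α(3)) = β(5) = 0, β(α(4)) = β(3) = 2, β(α(5)) = β(7) = 3, β(α(6)) = β(4) = 6, β(α(7)) = β(0) = 4.
Hence αβ = [5 1 7 0 2 3 6 4].

5 1 7 0 2 3 6 4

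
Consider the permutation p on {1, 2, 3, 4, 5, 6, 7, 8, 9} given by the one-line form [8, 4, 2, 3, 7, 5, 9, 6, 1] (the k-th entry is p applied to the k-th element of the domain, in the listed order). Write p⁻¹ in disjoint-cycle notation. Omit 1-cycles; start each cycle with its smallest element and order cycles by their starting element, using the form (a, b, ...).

(1, 9, 7, 5, 6, 8)(2, 3, 4)

The cycle decomposition of p is (1, 8, 6, 5, 7, 9)(2, 4, 3).
The inverse reverses every cycle; in canonical form, p⁻¹ = (1, 9, 7, 5, 6, 8)(2, 3, 4).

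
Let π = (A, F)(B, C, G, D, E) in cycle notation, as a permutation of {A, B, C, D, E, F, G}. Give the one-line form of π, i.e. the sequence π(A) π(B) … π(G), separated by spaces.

Each element maps to the next entry in its cycle (wrapping to the front): A→F, B→C, C→G, D→E, E→B, F→A, G→D.
So the one-line form is F C G E B A D.

F C G E B A D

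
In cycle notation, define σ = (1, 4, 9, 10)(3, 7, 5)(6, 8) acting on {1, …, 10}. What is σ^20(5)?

5 lies in the 3-cycle (3, 7, 5).
Powers repeat with period 3 on this cycle, and 20 mod 3 = 2, so σ^20(5) = σ^2(5).
Advancing 2 steps from 5: 5 → 3 → 7.

7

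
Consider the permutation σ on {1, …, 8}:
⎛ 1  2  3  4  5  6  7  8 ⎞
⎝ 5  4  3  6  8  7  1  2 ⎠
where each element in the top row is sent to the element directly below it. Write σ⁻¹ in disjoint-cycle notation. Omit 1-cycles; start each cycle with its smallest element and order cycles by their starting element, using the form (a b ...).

(1 7 6 4 2 8 5)

The cycle decomposition of σ is (1 5 8 2 4 6 7).
The inverse reverses every cycle; in canonical form, σ⁻¹ = (1 7 6 4 2 8 5).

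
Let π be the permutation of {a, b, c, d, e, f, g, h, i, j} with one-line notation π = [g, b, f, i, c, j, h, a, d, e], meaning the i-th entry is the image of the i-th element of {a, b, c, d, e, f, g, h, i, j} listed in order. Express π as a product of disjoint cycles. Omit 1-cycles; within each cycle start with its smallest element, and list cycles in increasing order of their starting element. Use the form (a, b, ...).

Iterating π from a gives a → g → h → a; that is the 3-cycle (a, g, h).
Continuing from each remaining unvisited element yields (a, g, h)(c, f, j, e)(d, i).

(a, g, h)(c, f, j, e)(d, i)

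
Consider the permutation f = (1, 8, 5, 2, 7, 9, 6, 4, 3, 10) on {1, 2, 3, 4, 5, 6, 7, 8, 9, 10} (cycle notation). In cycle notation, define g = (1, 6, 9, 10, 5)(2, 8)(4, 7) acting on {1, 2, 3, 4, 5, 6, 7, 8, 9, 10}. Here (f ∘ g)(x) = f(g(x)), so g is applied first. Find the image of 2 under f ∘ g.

(f ∘ g)(2) = f(g(2)). g(2) = 8, then f(8) = 5. So (f ∘ g)(2) = 5.

5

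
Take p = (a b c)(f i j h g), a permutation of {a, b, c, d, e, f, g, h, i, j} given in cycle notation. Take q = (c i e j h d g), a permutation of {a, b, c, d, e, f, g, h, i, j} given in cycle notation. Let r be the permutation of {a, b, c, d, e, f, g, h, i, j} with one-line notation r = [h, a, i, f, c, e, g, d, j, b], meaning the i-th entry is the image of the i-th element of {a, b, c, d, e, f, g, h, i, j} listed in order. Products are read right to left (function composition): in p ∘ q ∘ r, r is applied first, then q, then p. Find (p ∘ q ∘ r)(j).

(p ∘ q ∘ r)(j) = p(q(r(j))). r(j) = b, then q(b) = b, then p(b) = c, so the result is c.

c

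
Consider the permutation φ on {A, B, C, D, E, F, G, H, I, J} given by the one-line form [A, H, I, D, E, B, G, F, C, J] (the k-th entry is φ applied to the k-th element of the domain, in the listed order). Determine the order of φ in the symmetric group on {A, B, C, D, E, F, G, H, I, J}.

The disjoint-cycle form of φ has cycle lengths 3, 2, 1, 1, 1, 1, 1.
The order of φ is the least common multiple of its cycle lengths: lcm(3, 2) = 6.

6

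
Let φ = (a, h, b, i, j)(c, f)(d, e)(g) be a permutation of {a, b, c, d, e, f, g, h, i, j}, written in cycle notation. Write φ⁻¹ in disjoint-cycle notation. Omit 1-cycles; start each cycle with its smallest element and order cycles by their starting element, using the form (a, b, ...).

(a, j, i, b, h)(c, f)(d, e)

If φ sends a → b within a cycle, φ⁻¹ sends b → a; equivalently, reverse each cycle.
After reversing and putting each cycle's least element first, φ⁻¹ = (a, j, i, b, h)(c, f)(d, e).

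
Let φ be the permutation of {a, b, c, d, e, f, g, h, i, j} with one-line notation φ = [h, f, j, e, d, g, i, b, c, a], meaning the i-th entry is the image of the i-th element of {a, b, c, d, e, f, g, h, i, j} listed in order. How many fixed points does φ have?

0

No element satisfies φ(x) = x, so there are 0 fixed points.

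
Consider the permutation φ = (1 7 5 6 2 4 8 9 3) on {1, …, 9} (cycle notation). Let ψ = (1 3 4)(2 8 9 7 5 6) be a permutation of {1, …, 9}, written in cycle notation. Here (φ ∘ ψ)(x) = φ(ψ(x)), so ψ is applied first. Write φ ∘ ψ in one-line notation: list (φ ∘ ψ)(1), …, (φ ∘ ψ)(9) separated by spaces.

1 9 8 7 2 4 6 3 5

For each element, apply ψ then φ: 1 → 3 → 1; 2 → 8 → 9; 3 → 4 → 8; 4 → 1 → 7; 5 → 6 → 2; 6 → 2 → 4; 7 → 5 → 6; 8 → 9 → 3; 9 → 7 → 5.
Collecting the images, φ ∘ ψ = [1 9 8 7 2 4 6 3 5].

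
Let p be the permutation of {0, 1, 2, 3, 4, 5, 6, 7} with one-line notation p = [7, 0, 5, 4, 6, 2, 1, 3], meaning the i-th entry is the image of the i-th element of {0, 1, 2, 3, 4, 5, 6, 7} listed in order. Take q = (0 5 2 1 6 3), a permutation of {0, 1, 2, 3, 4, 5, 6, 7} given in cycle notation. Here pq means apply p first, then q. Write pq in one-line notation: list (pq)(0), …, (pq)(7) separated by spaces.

For each element, apply p then q: 0 → 7 → 7; 1 → 0 → 5; 2 → 5 → 2; 3 → 4 → 4; 4 → 6 → 3; 5 → 2 → 1; 6 → 1 → 6; 7 → 3 → 0.
Collecting the images, pq = [7 5 2 4 3 1 6 0].

7 5 2 4 3 1 6 0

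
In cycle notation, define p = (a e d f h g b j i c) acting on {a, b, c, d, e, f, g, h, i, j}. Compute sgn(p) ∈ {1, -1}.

The cycle lengths are 10.
A cycle of length ℓ contributes ℓ−1 transpositions, so p is a product of 9 transpositions — odd.

-1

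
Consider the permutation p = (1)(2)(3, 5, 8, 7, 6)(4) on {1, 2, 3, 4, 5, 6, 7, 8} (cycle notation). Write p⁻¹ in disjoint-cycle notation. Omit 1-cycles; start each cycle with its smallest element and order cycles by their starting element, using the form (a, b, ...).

The inverse reverses each cycle.
After reversing and putting each cycle's least element first, p⁻¹ = (3, 6, 7, 8, 5).

(3, 6, 7, 8, 5)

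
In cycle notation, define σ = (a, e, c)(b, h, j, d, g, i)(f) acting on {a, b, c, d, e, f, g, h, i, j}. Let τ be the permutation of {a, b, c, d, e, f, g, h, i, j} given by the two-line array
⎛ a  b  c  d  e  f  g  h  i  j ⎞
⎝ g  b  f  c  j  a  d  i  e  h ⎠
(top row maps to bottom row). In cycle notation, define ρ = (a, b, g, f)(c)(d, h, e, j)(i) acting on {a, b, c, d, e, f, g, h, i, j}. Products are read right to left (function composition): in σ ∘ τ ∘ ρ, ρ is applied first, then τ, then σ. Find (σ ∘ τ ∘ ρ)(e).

j

(σ ∘ τ ∘ ρ)(e) = σ(τ(ρ(e))). ρ(e) = j, then τ(j) = h, then σ(h) = j, so the result is j.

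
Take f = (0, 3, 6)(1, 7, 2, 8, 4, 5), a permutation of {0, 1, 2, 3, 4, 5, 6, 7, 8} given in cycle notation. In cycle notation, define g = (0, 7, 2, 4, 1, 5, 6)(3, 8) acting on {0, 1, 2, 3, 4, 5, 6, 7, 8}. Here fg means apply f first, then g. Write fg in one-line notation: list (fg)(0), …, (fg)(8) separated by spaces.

For each element, apply f then g: 0 → 3 → 8; 1 → 7 → 2; 2 → 8 → 3; 3 → 6 → 0; 4 → 5 → 6; 5 → 1 → 5; 6 → 0 → 7; 7 → 2 → 4; 8 → 4 → 1.
Collecting the images, fg = [8 2 3 0 6 5 7 4 1].

8 2 3 0 6 5 7 4 1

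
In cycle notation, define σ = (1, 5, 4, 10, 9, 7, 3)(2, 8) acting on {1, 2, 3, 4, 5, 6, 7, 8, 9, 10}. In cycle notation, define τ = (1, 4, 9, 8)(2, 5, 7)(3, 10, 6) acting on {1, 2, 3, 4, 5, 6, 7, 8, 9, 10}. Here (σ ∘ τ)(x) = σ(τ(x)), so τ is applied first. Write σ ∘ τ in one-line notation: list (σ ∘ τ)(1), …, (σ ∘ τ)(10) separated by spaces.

For each element, apply τ then σ: 1 → 4 → 10; 2 → 5 → 4; 3 → 10 → 9; 4 → 9 → 7; 5 → 7 → 3; 6 → 3 → 1; 7 → 2 → 8; 8 → 1 → 5; 9 → 8 → 2; 10 → 6 → 6.
So σ ∘ τ in one-line form is 10 4 9 7 3 1 8 5 2 6.

10 4 9 7 3 1 8 5 2 6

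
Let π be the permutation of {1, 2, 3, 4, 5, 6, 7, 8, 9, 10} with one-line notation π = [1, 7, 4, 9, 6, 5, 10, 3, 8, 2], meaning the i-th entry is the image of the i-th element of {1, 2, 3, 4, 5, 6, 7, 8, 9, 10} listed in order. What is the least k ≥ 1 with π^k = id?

Decomposing into disjoint cycles gives cycle lengths 4, 3, 2, 1.
Since disjoint cycles commute, ord(π) = lcm(4, 3, 2) = 12.

12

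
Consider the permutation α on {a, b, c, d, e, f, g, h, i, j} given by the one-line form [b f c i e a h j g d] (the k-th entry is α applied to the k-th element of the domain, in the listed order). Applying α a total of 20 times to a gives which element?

f

Tracing a → b → … returns to a after 3 steps, so a lies in a 3-cycle (a b f).
On a 3-cycle, α^3 is the identity, so α^20 = α^2 there (20 ≡ 2 mod 3).
Advancing 2 steps from a: a → b → f.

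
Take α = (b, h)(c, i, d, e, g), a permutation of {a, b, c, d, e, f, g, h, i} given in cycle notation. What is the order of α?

The cycle type of α is (5, 2, 1, 1).
The order of α is the least common multiple of its cycle lengths: lcm(5, 2) = 10.

10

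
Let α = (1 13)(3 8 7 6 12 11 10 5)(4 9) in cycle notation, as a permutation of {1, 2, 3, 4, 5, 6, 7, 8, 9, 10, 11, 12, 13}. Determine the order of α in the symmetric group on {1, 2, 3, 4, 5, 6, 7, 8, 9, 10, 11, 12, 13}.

8

The disjoint cycles have lengths 8, 2, 2, 1.
The order is lcm(8, 2, 2) = 8.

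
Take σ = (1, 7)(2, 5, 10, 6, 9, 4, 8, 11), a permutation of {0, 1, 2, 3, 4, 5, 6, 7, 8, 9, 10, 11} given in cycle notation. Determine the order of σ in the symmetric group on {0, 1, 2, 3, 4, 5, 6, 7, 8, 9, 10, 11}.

8

The disjoint cycles have lengths 8, 2, 1, 1.
The order is lcm(8, 2) = 8.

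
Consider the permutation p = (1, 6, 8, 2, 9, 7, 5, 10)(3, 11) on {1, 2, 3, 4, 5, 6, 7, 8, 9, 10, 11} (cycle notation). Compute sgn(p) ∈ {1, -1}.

1

The cycle lengths are 8, 2, 1.
A cycle of length ℓ contributes ℓ−1 transpositions, so p is a product of 7 + 1 = 8 transpositions — even.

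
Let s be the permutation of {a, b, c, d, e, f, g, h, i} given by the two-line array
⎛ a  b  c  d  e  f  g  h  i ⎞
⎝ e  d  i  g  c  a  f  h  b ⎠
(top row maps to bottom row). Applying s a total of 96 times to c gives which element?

Tracing c → i → … returns to c after 8 steps, so c lies in an 8-cycle (a e c i b d g f).
Since the cycle has length 8, s^96 acts on it the same as s^0 (96 mod 8 = 0).
So s^96(c) = c.

c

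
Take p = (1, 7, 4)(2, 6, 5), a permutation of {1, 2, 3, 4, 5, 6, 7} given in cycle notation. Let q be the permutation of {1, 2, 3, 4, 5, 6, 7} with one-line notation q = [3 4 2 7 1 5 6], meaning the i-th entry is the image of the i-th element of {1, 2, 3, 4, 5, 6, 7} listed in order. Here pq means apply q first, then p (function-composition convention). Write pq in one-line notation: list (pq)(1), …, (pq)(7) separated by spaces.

(pq)(x) = p(q(x)). Computing each image: p(q(1)) = p(3) = 3, p(q(2)) = p(4) = 1, p(q(3)) = p(2) = 6, p(q(4)) = p(7) = 4, p(q(5)) = p(1) = 7, p(q(6)) = p(5) = 2, p(q(7)) = p(6) = 5.
Hence pq = [3 1 6 4 7 2 5].

3 1 6 4 7 2 5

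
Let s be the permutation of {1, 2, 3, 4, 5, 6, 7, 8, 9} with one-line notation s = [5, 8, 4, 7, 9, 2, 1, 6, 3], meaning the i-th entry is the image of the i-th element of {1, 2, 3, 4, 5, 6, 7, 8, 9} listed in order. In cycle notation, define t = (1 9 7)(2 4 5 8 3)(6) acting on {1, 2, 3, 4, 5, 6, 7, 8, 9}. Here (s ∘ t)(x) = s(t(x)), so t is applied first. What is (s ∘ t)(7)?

5

First apply t: t(7) = 1, then s(1) = 5. Thus (s ∘ t)(7) = 5.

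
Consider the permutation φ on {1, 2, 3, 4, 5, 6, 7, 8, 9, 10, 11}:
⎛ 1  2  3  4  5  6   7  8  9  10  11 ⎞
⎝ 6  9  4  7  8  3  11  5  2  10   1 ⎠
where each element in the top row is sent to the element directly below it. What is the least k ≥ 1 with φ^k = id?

6

Decomposing into disjoint cycles gives cycle lengths 6, 2, 2, 1.
The order is lcm(6, 2, 2) = 6.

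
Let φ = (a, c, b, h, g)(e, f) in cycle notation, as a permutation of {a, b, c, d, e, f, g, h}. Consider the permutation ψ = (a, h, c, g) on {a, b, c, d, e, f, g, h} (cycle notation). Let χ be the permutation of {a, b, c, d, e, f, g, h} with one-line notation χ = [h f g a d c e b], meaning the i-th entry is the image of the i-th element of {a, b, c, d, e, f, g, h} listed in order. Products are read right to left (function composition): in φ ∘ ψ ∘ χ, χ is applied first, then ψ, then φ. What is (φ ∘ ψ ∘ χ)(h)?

Chase h: χ(h) = b; ψ(b) = b; φ(b) = h. Hence (φ ∘ ψ ∘ χ)(h) = h.

h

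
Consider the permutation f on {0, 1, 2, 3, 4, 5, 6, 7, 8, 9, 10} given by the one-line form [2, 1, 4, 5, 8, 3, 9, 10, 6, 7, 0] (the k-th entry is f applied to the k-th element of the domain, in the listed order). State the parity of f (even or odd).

In disjoint-cycle form the cycle lengths are 8, 2, 1.
A cycle is odd iff its length is even; f has 2 even-length cycles, so sgn(f) = (−1)^2 and f is even.

even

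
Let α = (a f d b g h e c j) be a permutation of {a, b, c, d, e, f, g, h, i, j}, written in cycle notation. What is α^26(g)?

b

g lies in the 9-cycle (a f d b g h e c j).
Since the cycle has length 9, α^26 acts on it the same as α^8 (26 mod 9 = 8).
Advancing 8 steps from g: g → h → e → c → j → a → f → d → b.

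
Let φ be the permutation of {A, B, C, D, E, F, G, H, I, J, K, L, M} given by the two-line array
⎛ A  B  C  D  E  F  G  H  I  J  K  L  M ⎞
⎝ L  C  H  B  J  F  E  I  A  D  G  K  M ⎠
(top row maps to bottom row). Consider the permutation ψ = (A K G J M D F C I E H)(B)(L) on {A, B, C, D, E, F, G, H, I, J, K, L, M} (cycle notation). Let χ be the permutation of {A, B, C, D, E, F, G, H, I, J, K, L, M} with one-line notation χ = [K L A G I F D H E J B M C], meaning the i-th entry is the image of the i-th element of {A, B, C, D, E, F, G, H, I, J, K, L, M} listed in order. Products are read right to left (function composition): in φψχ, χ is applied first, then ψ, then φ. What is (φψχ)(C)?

(φψχ)(C) = φ(ψ(χ(C))). χ(C) = A, then ψ(A) = K, then φ(K) = G, so the result is G.

G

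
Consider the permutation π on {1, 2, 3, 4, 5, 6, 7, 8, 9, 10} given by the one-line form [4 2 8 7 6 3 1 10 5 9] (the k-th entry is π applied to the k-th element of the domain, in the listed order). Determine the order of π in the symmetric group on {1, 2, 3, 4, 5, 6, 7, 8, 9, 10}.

6

The disjoint-cycle form of π has cycle lengths 6, 3, 1.
Since disjoint cycles commute, ord(π) = lcm(6, 3) = 6.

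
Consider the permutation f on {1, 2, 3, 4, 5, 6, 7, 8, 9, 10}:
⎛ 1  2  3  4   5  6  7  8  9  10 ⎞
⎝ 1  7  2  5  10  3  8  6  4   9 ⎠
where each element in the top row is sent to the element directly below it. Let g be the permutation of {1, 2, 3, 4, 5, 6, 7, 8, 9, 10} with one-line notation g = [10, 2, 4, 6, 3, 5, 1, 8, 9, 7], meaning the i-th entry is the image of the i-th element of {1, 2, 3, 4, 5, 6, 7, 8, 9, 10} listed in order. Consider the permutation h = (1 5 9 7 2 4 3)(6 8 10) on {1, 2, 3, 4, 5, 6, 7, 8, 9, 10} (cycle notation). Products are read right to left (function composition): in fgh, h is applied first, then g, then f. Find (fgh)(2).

3

(fgh)(2) = f(g(h(2))). h(2) = 4, then g(4) = 6, then f(6) = 3, so the result is 3.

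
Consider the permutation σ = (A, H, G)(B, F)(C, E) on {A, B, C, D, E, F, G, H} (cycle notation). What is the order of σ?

6

The disjoint cycles have lengths 3, 2, 2, 1.
The order is lcm(3, 2, 2) = 6.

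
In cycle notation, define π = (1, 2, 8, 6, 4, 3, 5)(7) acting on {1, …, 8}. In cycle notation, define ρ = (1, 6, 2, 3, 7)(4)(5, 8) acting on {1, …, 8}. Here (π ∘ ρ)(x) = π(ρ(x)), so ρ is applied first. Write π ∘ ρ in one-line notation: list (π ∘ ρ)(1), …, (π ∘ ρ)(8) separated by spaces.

4 5 7 3 6 8 2 1

Chase each element through ρ then π: 1 → 6 → 4; 2 → 3 → 5; 3 → 7 → 7; 4 → 4 → 3; 5 → 8 → 6; 6 → 2 → 8; 7 → 1 → 2; 8 → 5 → 1.
Collecting the images, π ∘ ρ = [4 5 7 3 6 8 2 1].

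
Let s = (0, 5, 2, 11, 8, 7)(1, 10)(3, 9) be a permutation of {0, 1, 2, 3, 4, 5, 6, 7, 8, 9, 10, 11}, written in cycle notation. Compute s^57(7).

2

7 lies in the 6-cycle (0, 5, 2, 11, 8, 7).
On a 6-cycle, s^6 is the identity, so s^57 = s^3 there (57 ≡ 3 mod 6).
Advancing 3 steps from 7: 7 → 0 → 5 → 2.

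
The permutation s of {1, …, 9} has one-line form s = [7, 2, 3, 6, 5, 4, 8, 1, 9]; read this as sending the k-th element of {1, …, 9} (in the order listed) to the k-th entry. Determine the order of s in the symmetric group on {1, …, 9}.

6

Writing s as disjoint cycles, the cycle lengths are 3, 2, 1, 1, 1, 1.
Since disjoint cycles commute, ord(s) = lcm(3, 2) = 6.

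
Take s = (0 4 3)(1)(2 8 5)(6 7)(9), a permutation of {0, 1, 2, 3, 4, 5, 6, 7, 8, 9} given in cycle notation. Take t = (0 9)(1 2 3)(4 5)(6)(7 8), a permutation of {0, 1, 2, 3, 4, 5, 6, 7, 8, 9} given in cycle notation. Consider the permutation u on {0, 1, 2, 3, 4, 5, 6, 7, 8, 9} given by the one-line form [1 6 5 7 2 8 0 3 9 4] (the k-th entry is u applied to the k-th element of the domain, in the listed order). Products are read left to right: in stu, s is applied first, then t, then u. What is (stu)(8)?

2

(stu)(8) = u(t(s(8))). s(8) = 5, then t(5) = 4, then u(4) = 2, so the result is 2.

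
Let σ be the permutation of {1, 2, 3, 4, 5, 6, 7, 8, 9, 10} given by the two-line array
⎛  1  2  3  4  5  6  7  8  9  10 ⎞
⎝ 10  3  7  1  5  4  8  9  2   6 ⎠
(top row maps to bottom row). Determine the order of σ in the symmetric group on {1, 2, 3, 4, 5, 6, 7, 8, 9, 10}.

20

Writing σ as disjoint cycles, the cycle lengths are 5, 4, 1.
The order is lcm(5, 4) = 20.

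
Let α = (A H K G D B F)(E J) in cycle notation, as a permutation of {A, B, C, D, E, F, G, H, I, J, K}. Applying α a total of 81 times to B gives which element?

B lies in the 7-cycle (A H K G D B F).
Since the cycle has length 7, α^81 acts on it the same as α^4 (81 mod 7 = 4).
Advancing 4 steps from B: B → F → A → H → K.

K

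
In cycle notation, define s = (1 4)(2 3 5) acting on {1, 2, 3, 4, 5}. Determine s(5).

5 appears in (2 3 5); the next entry (wrapping around) is 2.

2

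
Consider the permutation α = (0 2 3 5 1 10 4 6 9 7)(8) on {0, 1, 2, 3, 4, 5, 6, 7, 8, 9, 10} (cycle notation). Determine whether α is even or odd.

odd

The cycle lengths are 10, 1.
A cycle of length ℓ contributes ℓ−1 transpositions, so α is a product of 9 transpositions — odd.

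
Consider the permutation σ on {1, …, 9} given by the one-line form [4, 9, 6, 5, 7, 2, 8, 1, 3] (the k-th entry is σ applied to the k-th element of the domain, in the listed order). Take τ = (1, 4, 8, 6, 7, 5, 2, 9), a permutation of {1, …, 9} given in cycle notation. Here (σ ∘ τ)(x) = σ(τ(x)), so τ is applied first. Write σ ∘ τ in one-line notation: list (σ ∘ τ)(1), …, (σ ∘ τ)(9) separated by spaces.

5 3 6 1 9 8 7 2 4

(σ ∘ τ)(x) = σ(τ(x)). Computing each image: σ(τ(1)) = σ(4) = 5, σ(τ(2)) = σ(9) = 3, σ(τ(3)) = σ(3) = 6, σ(τ(4)) = σ(8) = 1, σ(τ(5)) = σ(2) = 9, σ(τ(6)) = σ(7) = 8, σ(τ(7)) = σ(5) = 7, σ(τ(8)) = σ(6) = 2, σ(τ(9)) = σ(1) = 4.
Hence σ ∘ τ = [5 3 6 1 9 8 7 2 4].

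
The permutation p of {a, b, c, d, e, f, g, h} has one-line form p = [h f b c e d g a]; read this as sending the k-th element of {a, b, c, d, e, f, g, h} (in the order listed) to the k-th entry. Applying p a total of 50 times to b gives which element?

d

Tracing b → f → … returns to b after 4 steps, so b lies in a 4-cycle (b f d c).
On a 4-cycle, p^4 is the identity, so p^50 = p^2 there (50 ≡ 2 mod 4).
Stepping 2 places around the cycle: b → f → d.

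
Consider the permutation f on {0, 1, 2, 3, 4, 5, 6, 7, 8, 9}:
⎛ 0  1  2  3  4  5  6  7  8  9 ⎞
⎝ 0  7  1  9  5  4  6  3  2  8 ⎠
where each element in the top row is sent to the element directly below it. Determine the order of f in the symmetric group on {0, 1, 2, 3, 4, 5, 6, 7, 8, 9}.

6

Writing f as disjoint cycles, the cycle lengths are 6, 2, 1, 1.
Since disjoint cycles commute, ord(f) = lcm(6, 2) = 6.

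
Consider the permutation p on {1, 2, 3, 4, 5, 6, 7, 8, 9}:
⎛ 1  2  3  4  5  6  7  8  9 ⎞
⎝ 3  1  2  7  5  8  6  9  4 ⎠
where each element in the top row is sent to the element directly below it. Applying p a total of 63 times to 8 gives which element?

7

Tracing 8 → 9 → … returns to 8 after 5 steps, so 8 lies in a 5-cycle (4, 7, 6, 8, 9).
Powers repeat with period 5 on this cycle, and 63 mod 5 = 3, so p^63(8) = p^3(8).
Advancing 3 steps from 8: 8 → 9 → 4 → 7.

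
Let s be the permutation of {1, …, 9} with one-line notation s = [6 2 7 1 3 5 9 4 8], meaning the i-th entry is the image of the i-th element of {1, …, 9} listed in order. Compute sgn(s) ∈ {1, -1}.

-1

In disjoint-cycle form the cycle lengths are 8, 1.
A cycle of length ℓ contributes ℓ−1 transpositions, so s is a product of 7 transpositions — odd.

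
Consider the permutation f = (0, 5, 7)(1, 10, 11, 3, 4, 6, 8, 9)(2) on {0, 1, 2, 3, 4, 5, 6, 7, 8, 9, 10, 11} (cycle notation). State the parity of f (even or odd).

The cycle lengths are 8, 3, 1.
A cycle is odd iff its length is even; f has 1 even-length cycle, so sgn(f) = (−1)^1 and f is odd.

odd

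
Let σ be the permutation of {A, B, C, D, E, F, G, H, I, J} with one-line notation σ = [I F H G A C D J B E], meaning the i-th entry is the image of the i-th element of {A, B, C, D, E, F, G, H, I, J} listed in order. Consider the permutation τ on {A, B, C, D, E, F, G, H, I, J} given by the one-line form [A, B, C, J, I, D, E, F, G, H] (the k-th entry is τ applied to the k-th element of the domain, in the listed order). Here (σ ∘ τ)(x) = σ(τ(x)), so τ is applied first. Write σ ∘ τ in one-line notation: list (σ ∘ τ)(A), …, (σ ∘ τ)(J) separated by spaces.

Chase each element through τ then σ: A → A → I; B → B → F; C → C → H; D → J → E; E → I → B; F → D → G; G → E → A; H → F → C; I → G → D; J → H → J.
So σ ∘ τ in one-line form is I F H E B G A C D J.

I F H E B G A C D J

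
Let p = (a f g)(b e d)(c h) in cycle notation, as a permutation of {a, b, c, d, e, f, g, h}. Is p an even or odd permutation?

odd

The cycle lengths are 3, 3, 2.
A cycle of length ℓ contributes ℓ−1 transpositions, so p is a product of 2 + 2 + 1 = 5 transpositions — odd.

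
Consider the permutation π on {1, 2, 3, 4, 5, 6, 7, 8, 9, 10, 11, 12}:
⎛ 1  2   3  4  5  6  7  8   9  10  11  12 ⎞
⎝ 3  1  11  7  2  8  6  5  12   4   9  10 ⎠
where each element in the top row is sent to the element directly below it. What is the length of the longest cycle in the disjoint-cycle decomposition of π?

Decomposing into disjoint cycles gives (1, 3, 11, 9, 12, 10, 4, 7, 6, 8, 5, 2); the longest has length 12.

12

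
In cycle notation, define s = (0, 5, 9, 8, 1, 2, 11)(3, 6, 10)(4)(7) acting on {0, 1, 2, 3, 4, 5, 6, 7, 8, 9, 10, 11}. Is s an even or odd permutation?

even

The cycle lengths are 7, 3, 1, 1.
A cycle is odd iff its length is even; s has 0 even-length cycles, so sgn(s) = (−1)^0 and s is even.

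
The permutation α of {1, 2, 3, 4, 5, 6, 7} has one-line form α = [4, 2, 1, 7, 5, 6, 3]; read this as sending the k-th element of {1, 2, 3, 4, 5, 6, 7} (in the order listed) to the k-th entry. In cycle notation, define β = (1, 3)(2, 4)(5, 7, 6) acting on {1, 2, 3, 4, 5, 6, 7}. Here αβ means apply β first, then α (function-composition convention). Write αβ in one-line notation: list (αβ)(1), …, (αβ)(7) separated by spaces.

1 7 4 2 3 5 6

(αβ)(x) = α(β(x)). Computing each image: α(β(1)) = α(3) = 1, α(β(2)) = α(4) = 7, α(β(3)) = α(1) = 4, α(β(4)) = α(2) = 2, α(β(5)) = α(7) = 3, α(β(6)) = α(5) = 5, α(β(7)) = α(6) = 6.
Hence αβ = [1 7 4 2 3 5 6].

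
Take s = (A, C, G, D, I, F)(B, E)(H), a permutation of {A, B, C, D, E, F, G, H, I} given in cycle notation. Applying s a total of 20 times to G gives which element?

I

G lies in the 6-cycle (A, C, G, D, I, F).
On a 6-cycle, s^6 is the identity, so s^20 = s^2 there (20 ≡ 2 mod 6).
Stepping 2 places around the cycle: G → D → I.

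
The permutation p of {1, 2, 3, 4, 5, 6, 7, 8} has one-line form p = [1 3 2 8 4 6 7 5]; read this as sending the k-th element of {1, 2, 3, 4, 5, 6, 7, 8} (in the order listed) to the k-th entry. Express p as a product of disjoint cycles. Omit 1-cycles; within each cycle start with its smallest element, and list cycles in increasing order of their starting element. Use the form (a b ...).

From 2: 2 → 3 → 2, closing the cycle (2 3).
Repeating from the next unused element and collecting all non-trivial cycles gives (2 3)(4 8 5).

(2 3)(4 8 5)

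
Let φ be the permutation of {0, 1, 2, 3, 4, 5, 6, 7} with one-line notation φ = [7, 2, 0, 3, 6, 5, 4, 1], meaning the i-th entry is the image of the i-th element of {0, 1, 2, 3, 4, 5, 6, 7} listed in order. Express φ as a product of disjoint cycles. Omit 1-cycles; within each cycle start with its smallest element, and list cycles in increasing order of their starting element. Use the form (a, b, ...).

From 0: 0 → 7 → 1 → 2 → 0, closing the cycle (0, 7, 1, 2).
Repeating from the next unused element and collecting all non-trivial cycles gives (0, 7, 1, 2)(4, 6).

(0, 7, 1, 2)(4, 6)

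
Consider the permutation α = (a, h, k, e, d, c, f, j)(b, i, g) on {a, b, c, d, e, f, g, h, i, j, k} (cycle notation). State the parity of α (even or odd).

odd

The cycle lengths are 8, 3.
A cycle is odd iff its length is even; α has 1 even-length cycle, so sgn(α) = (−1)^1 and α is odd.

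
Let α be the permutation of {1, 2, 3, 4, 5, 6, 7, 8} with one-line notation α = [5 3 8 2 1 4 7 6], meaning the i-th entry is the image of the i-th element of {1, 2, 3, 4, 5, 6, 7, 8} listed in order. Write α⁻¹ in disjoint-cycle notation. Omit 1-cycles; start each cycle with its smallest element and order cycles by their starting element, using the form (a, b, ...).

The cycle decomposition of α is (1, 5)(2, 3, 8, 6, 4).
Reversing each cycle (and rotating so the smallest element leads) gives α⁻¹ = (1, 5)(2, 4, 6, 8, 3).

(1, 5)(2, 4, 6, 8, 3)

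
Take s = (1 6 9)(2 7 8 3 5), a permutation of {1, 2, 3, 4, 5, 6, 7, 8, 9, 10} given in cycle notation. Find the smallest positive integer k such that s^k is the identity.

The disjoint cycles have lengths 5, 3, 1, 1.
The order of s is the least common multiple of its cycle lengths: lcm(5, 3) = 15.

15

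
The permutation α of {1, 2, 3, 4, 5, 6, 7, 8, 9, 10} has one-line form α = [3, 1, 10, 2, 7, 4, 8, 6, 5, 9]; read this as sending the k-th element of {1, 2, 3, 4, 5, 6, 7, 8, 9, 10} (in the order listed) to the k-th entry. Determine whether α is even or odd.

odd

In disjoint-cycle form the cycle lengths are 10.
A cycle is odd iff its length is even; α has 1 even-length cycle, so sgn(α) = (−1)^1 and α is odd.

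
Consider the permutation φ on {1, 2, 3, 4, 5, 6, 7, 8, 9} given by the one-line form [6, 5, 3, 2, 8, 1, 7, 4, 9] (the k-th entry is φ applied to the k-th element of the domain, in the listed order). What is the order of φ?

Writing φ as disjoint cycles, the cycle lengths are 4, 2, 1, 1, 1.
The order of φ is the least common multiple of its cycle lengths: lcm(4, 2) = 4.

4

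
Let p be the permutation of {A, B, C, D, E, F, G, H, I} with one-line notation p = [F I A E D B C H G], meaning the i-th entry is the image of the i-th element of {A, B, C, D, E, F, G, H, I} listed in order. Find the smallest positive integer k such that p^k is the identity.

6

Writing p as disjoint cycles, the cycle lengths are 6, 2, 1.
The order is lcm(6, 2) = 6.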